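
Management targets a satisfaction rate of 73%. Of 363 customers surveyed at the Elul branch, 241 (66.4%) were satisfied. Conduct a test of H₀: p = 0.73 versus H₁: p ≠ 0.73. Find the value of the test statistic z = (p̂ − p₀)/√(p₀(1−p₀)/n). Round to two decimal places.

z = -2.84

p̂ = 241/363 = 0.6639.
SE = √(p₀(1−p₀)/n) = √(0.1971/363) = 0.0233.
z = (0.6639 − 0.73)/0.0233 = -0.0661/0.0233 = -2.84.
p-value = 2·P(Z > 2.836) ≈ 0.0046.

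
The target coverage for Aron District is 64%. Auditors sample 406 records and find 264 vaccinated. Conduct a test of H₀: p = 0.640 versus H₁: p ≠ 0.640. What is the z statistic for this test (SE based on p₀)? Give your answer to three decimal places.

p̂ = 264/406 ≈ 0.65025.
Standard error under H₀: √(0.64×0.36/406) = 0.02382.
z = (0.65025 − 0.64)/0.02382 = 0.01025/0.02382 = 0.430.
Two-sided p-value ≈ 2·Φ(−0.430) = 0.6671.

z = 0.430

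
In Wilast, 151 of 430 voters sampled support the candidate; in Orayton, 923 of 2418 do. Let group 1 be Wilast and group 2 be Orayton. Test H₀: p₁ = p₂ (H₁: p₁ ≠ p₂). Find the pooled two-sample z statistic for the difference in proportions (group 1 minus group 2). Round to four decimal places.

z = -1.2047

p̂₁ = 151/430 ≈ 0.3511628, p̂₂ = 923/2418 ≈ 0.3817204.
Pooled p̂ = (151+923)/(430+2418) = 1074/2848 = 0.3771067.
SE = √(p̂(1−p̂)(1/n₁+1/n₂)) = √(0.3771067·0.6228933·0.00273915) = √(0.000643418) = 0.0253657.
z = (0.3511628 − 0.3817204)/0.0253657 = -0.0305576/0.0253657 = -1.2047.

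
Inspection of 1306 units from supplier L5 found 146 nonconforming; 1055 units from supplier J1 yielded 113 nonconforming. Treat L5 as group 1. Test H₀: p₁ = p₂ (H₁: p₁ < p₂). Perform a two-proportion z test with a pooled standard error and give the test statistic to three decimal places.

p̂₁ = 146/1306 ≈ 0.11179, p̂₂ = 113/1055 ≈ 0.10711.
Pooled p̂ = (146+113)/(1306+1055) = 259/2361 = 0.10970.
SE = √(p̂(1−p̂)(1/n₁+1/n₂)) = √(0.10970·0.89030·0.00171356) = √(0.000167356) = 0.01294.
z = (0.11179 − 0.10711)/0.01294 = 0.00468/0.01294 = 0.362.

z = 0.362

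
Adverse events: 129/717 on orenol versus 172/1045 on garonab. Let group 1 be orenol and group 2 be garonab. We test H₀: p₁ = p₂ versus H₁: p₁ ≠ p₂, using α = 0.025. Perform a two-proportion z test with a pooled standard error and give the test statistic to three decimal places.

z = 0.840

p̂₁ = 129/717 = 0.17992, p̂₂ = 172/1045 = 0.16459.
Pooled p̂ = (129+172)/(717+1045) = 301/1762 = 0.17083.
SE = √(p̂(1−p̂)(1/n₁+1/n₂)) = √(0.17083·0.82917·0.00235164) = √(0.000333101) = 0.01825.
z = (0.17992 − 0.16459)/0.01825 = 0.01533/0.01825 = 0.840.
p-value = 2·P(Z > 0.840) ≈ 0.4011. With α = 0.025, fail to reject H₀.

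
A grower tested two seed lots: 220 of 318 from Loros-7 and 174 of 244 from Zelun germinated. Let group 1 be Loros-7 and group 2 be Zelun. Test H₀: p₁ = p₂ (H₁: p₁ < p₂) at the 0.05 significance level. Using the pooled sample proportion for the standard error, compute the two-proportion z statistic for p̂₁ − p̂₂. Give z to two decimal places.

z = -0.55

p̂₁ = 220/318 = 0.6918, p̂₂ = 174/244 = 0.7131.
Pooled p̂ = (220+174)/(318+244) = 394/562 = 0.7011.
SE = √(0.209572 × 0.00724301) = 0.0390.
z = (0.6918 − 0.7131)/0.0390 = -0.0213/0.0390 = -0.55.
p-value = P(Z < -0.546) ≈ 0.2924, so at α = 0.05 we fail to reject H₀.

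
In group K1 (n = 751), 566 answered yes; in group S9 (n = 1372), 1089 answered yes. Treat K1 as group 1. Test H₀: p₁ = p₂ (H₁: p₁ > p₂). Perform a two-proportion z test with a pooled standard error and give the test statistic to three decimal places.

p̂₁ = 566/751 ≈ 0.75366, p̂₂ = 1089/1372 ≈ 0.79373.
Pooled p̂ = (566+1089)/(751+1372) = 1655/2123 = 0.77956.
SE = √(p̂(1−p̂)(1/n₁+1/n₂)) = √(0.77956·0.22044·0.00206042) = √(0.000354079) = 0.01882.
z = (0.75366 − 0.79373)/0.01882 = -0.04007/0.01882 = -2.129.
p-value = P(Z > -2.129) ≈ 0.9834.

z = -2.129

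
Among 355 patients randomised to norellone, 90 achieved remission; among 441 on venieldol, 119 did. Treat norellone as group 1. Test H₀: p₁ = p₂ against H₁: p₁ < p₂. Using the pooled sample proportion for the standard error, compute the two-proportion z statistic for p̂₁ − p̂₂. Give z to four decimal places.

p̂₁ = 90/355 = 0.253521, p̂₂ = 119/441 = 0.269841.
Pooled p̂ = (90+119)/(355+441) = 209/796 = 0.262563.
SE = √(0.193624 × 0.00508448) = 0.031376.
z = (0.253521 − 0.269841)/0.031376 = -0.016320/0.031376 = -0.5201.
p-value = P(Z < -0.520) ≈ 0.3015.

z = -0.5201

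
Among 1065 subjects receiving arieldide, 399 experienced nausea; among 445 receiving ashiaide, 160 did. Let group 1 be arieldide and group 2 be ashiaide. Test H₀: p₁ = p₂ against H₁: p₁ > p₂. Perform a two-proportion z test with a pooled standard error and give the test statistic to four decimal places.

p̂₁ = 399/1065 ≈ 0.374648, p̂₂ = 160/445 ≈ 0.359551.
Pooled p̂ = (399+160)/(1065+445) = 559/1510 = 0.370199.
SE = √(0.233152 × 0.00318616) = 0.027255.
z = (0.374648 − 0.359551)/0.027255 = 0.015097/0.027255 = 0.5539.
p-value = P(Z > 0.554) ≈ 0.2898.

z = 0.5539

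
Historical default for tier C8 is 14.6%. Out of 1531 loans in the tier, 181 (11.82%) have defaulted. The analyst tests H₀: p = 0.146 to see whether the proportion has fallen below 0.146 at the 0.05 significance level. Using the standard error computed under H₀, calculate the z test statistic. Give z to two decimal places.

z = -3.08

p̂ = 181/1531 ≈ 0.11822.
Standard error under H₀: √(0.146×0.854/1531) = 0.00902.
z = (0.11822 − 0.146)/0.00902 = -0.02778/0.00902 = -3.08.
p-value = P(Z < -3.078) ≈ 0.0010; since p < α = 0.05, reject H₀.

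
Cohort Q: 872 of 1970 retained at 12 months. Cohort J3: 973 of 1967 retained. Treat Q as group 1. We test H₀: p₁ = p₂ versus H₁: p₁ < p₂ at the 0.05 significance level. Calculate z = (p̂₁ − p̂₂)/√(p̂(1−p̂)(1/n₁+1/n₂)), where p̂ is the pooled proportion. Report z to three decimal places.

z = -3.271

p̂₁ = 872/1970 = 0.442640, p̂₂ = 973/1967 = 0.494662.
Pooled p̂ = (872+973)/(1970+1967) = 1845/3937 = 0.468631.
SE = √(0.249016 × 0.001016) = 0.015906.
z = (0.442640 − 0.494662)/0.015906 = -0.052022/0.015906 = -3.271.
p-value = P(Z < -3.271) ≈ 0.0005; since p < α = 0.05, reject H₀.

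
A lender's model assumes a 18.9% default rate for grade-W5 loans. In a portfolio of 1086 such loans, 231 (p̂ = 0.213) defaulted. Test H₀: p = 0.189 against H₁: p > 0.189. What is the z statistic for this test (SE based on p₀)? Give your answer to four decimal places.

p̂ = 231/1086 ≈ 0.212707.
Standard error under H₀: √(0.189×0.811/1086) = 0.011880.
z = (0.212707 − 0.189)/0.011880 = 0.023707/0.011880 = 1.9955.
p-value = P(Z > 1.996) ≈ 0.0230.

z = 1.9955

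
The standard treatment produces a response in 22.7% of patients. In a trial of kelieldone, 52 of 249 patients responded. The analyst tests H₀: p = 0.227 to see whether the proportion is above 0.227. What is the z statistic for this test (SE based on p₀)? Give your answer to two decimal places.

p̂ = 52/249 ≈ 0.20884.
SE = √(p₀(1−p₀)/n) = √(0.17547/249) = 0.02655.
z = (0.20884 − 0.227)/0.02655 = -0.01816/0.02655 = -0.68.
p-value = P(Z > -0.684) ≈ 0.7531.

z = -0.68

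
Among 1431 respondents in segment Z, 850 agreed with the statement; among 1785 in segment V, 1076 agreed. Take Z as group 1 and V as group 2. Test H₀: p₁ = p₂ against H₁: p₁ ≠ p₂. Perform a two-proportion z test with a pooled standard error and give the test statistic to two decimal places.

z = -0.51

p̂₁ = 850/1431 ≈ 0.5940, p̂₂ = 1076/1785 ≈ 0.6028.
Pooled p̂ = (850+1076)/(1431+1785) = 1926/3216 = 0.5989.
SE = √(0.240223 × 0.00125904) = 0.0174.
z = (0.5940 − 0.6028)/0.0174 = -0.0088/0.0174 = -0.51.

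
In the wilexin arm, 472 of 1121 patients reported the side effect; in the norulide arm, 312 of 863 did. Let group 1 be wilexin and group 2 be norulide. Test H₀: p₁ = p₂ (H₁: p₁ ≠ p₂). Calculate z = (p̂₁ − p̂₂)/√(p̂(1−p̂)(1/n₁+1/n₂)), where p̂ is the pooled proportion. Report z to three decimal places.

z = 2.689

p̂₁ = 472/1121 = 0.4210526, p̂₂ = 312/863 = 0.3615295.
Pooled p̂ = (472+312)/(1121+863) = 784/1984 = 0.3951613.
SE = √(0.239009 × 0.00205081) = 0.0221396.
z = (0.4210526 − 0.3615295)/0.0221396 = 0.0595231/0.0221396 = 2.689.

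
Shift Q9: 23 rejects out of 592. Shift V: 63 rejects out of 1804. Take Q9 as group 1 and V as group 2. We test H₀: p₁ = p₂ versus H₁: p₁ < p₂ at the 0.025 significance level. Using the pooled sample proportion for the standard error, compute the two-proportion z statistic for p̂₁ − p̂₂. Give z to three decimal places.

p̂₁ = 23/592 ≈ 0.03885, p̂₂ = 63/1804 ≈ 0.03492.
Pooled p̂ = (23+63)/(592+1804) = 86/2396 = 0.03589.
SE = √(p̂(1−p̂)(1/n₁+1/n₂)) = √(0.03589·0.96411·0.00224351) = √(7.76364e-05) = 0.00881.
z = (0.03885 − 0.03492)/0.00881 = 0.00393/0.00881 = 0.446.
p-value = P(Z < 0.446) ≈ 0.6722, so at α = 0.025 we fail to reject H₀.

z = 0.446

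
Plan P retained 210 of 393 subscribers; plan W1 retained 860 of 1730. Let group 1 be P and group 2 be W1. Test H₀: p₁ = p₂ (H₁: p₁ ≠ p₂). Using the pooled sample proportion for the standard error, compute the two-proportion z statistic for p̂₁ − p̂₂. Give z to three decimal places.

p̂₁ = 210/393 = 0.53435, p̂₂ = 860/1730 = 0.49711.
Pooled p̂ = (210+860)/(393+1730) = 1070/2123 = 0.50400.
SE = √(0.249984 × 0.00312256) = 0.02794.
z = (0.53435 − 0.49711)/0.02794 = 0.03724/0.02794 = 1.333.

z = 1.333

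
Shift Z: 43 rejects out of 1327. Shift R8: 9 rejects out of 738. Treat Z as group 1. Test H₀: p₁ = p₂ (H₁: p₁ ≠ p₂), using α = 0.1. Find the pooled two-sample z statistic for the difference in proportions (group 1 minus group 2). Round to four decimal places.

z = 2.8089

p̂₁ = 43/1327 = 0.0324039, p̂₂ = 9/738 = 0.0121951.
Pooled p̂ = (43+9)/(1327+738) = 52/2065 = 0.0251816.
SE = √(0.0245475 × 0.00210859) = 0.0071945.
z = (0.0324039 − 0.0121951)/0.0071945 = 0.0202088/0.0071945 = 2.8089.
p-value = 2·P(Z > 2.809) ≈ 0.0050; since p < α = 0.1, reject H₀.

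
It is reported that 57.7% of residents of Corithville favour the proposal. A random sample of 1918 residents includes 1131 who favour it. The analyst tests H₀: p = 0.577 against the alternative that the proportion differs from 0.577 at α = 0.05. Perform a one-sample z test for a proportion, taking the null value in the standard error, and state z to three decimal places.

p̂ = 1131/1918 ≈ 0.58968.
SE = √(p₀(1−p₀)/n) = √(0.24407/1918) = 0.01128.
z = (0.58968 − 0.577)/0.01128 = 0.01268/0.01128 = 1.124.
p-value = 2·P(Z > 1.124) ≈ 0.2611. With α = 0.05, fail to reject H₀.

z = 1.124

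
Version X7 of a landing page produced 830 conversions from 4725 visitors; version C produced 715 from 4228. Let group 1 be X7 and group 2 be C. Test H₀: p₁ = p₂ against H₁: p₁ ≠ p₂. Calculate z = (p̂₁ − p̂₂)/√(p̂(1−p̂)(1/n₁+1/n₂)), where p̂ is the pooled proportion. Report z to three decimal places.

p̂₁ = 830/4725 = 0.17566, p̂₂ = 715/4228 = 0.16911.
Pooled p̂ = (830+715)/(4725+4228) = 1545/8953 = 0.17257.
SE = √(0.142788 × 0.000448159) = 0.00800.
z = (0.17566 − 0.16911)/0.00800 = 0.00655/0.00800 = 0.819.

z = 0.819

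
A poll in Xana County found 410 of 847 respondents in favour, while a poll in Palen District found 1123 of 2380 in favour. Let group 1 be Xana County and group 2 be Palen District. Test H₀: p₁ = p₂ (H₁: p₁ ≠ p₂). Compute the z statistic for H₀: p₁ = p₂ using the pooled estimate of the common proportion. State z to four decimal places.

z = 0.6112

p̂₁ = 410/847 ≈ 0.484061, p̂₂ = 1123/2380 ≈ 0.471849.
Pooled p̂ = (410+1123)/(847+2380) = 1533/3227 = 0.475054.
SE = √(p̂(1−p̂)(1/n₁+1/n₂)) = √(0.475054·0.524946·0.00160081) = √(0.000399205) = 0.019980.
z = (0.484061 − 0.471849)/0.019980 = 0.012212/0.019980 = 0.6112.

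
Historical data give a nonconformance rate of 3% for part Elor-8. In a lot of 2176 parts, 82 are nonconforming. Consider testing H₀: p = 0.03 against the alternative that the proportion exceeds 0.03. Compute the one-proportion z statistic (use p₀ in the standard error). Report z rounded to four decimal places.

z = 2.1012

p̂ = 82/2176 ≈ 0.037684.
Standard error under H₀: √(0.03×0.97/2176) = 0.003657.
z = (0.037684 − 0.03)/0.003657 = 0.007684/0.003657 = 2.1012.
p-value = P(Z > 2.101) ≈ 0.0178.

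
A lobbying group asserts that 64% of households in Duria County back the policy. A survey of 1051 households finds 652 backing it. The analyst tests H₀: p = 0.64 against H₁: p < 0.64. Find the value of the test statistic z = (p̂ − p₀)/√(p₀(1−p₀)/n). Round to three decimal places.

z = -1.326

p̂ = 652/1051 = 0.62036.
Standard error under H₀: √(0.64×0.36/1051) = 0.01481.
z = (0.62036 − 0.64)/0.01481 = -0.01964/0.01481 = -1.326.
p-value = P(Z < -1.326) ≈ 0.0924.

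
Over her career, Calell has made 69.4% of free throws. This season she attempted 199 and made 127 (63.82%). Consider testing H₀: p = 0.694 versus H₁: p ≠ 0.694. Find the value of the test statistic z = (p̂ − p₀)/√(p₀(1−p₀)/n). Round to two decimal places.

p̂ = 127/199 ≈ 0.6382.
Under H₀, SE = √(0.694·0.306/199) = √(0.00106716) = 0.0327.
z = (0.6382 − 0.694)/0.0327 = -0.0558/0.0327 = -1.71.

z = -1.71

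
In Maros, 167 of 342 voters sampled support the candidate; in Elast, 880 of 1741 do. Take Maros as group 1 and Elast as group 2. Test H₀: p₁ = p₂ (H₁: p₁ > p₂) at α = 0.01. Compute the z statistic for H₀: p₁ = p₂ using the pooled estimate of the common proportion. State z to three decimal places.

z = -0.580

p̂₁ = 167/342 ≈ 0.48830, p̂₂ = 880/1741 ≈ 0.50546.
Pooled p̂ = (167+880)/(342+1741) = 1047/2083 = 0.50264.
SE = √(p̂(1−p̂)(1/n₁+1/n₂)) = √(0.50264·0.49736·0.00349836) = √(0.000874565) = 0.02957.
z = (0.48830 − 0.50546)/0.02957 = -0.01716/0.02957 = -0.580.
p-value = P(Z > -0.580) ≈ 0.7190, so at α = 0.01 we fail to reject H₀.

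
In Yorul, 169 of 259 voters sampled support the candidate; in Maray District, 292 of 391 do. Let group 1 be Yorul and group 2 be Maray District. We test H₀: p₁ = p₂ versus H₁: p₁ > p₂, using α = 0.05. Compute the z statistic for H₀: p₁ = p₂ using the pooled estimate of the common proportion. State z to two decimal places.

z = -2.59

p̂₁ = 169/259 ≈ 0.6525, p̂₂ = 292/391 ≈ 0.7468.
Pooled p̂ = (169+292)/(259+391) = 461/650 = 0.7092.
SE = √(p̂(1−p̂)(1/n₁+1/n₂)) = √(0.7092·0.2908·0.00641855) = √(0.00132365) = 0.0364.
z = (0.6525 − 0.7468)/0.0364 = -0.0943/0.0364 = -2.59.
p-value = P(Z > -2.592) ≈ 0.9952; since p > α = 0.05, fail to reject H₀.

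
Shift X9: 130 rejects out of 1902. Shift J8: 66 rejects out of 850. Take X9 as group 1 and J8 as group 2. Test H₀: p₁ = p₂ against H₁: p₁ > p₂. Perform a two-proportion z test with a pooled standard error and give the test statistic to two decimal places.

z = -0.88

p̂₁ = 130/1902 = 0.0683, p̂₂ = 66/850 = 0.0776.
Pooled p̂ = (130+66)/(1902+850) = 196/2752 = 0.0712.
SE = √(0.0661485 × 0.00170223) = 0.0106.
z = (0.0683 − 0.0776)/0.0106 = -0.0093/0.0106 = -0.88.
p-value = P(Z > -0.876) ≈ 0.8095.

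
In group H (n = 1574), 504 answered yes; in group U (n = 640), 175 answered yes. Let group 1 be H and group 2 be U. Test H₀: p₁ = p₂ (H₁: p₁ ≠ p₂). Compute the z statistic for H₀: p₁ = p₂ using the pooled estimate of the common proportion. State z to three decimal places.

z = 2.163

p̂₁ = 504/1574 = 0.32020, p̂₂ = 175/640 = 0.27344.
Pooled p̂ = (504+175)/(1574+640) = 679/2214 = 0.30668.
SE = √(0.212629 × 0.00219782) = 0.02162.
z = (0.32020 − 0.27344)/0.02162 = 0.04676/0.02162 = 2.163.
p-value = 2·P(Z > 2.163) ≈ 0.0305.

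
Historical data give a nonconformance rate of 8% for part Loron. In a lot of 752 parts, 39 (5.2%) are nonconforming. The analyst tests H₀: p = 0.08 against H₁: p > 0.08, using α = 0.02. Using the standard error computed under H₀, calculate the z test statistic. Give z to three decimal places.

z = -2.844

p̂ = 39/752 = 0.051862.
Under H₀, SE = √(0.08·0.92/752) = √(9.78723e-05) = 0.009893.
z = (0.051862 − 0.08)/0.009893 = -0.028138/0.009893 = -2.844.
p-value = P(Z > -2.844) ≈ 0.9978; since p > α = 0.02, fail to reject H₀.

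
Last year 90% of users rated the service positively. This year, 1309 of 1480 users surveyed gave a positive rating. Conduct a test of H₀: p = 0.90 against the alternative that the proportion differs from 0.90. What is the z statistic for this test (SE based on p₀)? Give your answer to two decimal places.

p̂ = 1309/1480 = 0.8845.
Under H₀, SE = √(0.9·0.1/1480) = √(6.08108e-05) = 0.0078.
z = (0.8845 − 0.9)/0.0078 = -0.0155/0.0078 = -1.99.
p-value = 2·P(Z > 1.993) ≈ 0.0463.

z = -1.99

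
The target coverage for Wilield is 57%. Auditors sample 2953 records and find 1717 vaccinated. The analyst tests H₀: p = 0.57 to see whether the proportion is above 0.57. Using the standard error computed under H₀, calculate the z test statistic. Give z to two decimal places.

z = 1.26

p̂ = 1717/2953 = 0.58144.
Under H₀, SE = √(0.57·0.43/2953) = √(8.30003e-05) = 0.00911.
z = (0.58144 − 0.57)/0.00911 = 0.01144/0.00911 = 1.26.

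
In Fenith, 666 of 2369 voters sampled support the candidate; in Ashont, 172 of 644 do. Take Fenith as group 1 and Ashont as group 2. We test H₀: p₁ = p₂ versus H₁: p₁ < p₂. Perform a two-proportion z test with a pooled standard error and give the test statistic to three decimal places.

p̂₁ = 666/2369 ≈ 0.28113, p̂₂ = 172/644 ≈ 0.26708.
Pooled p̂ = (666+172)/(2369+644) = 838/3013 = 0.27813.
SE = √(0.200773 × 0.00197491) = 0.01991.
z = (0.28113 − 0.26708)/0.01991 = 0.01405/0.01991 = 0.706.

z = 0.706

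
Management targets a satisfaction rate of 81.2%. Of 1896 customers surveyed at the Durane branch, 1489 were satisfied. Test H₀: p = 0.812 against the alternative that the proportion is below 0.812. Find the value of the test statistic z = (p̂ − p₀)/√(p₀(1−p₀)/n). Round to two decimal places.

p̂ = 1489/1896 ≈ 0.7853.
Standard error under H₀: √(0.812×0.188/1896) = 0.0090.
z = (0.7853 − 0.812)/0.0090 = -0.0267/0.0090 = -2.97.
p-value = P(Z < -2.971) ≈ 0.0015.

z = -2.97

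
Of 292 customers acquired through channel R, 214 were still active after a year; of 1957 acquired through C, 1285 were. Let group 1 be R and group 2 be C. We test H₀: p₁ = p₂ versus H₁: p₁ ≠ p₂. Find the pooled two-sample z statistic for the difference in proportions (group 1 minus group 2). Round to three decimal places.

p̂₁ = 214/292 ≈ 0.73288, p̂₂ = 1285/1957 ≈ 0.65662.
Pooled p̂ = (214+1285)/(292+1957) = 1499/2249 = 0.66652.
SE = √(0.222272 × 0.00393564) = 0.02958.
z = (0.73288 − 0.65662)/0.02958 = 0.07626/0.02958 = 2.578.
Two-sided p-value ≈ 2·Φ(−2.578) = 0.0099.

z = 2.578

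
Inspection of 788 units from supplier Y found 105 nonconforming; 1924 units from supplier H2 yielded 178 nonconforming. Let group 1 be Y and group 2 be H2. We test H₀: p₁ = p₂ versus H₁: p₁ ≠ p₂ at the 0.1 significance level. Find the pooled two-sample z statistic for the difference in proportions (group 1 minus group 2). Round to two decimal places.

p̂₁ = 105/788 = 0.13325, p̂₂ = 178/1924 = 0.09252.
Pooled p̂ = (105+178)/(788+1924) = 283/2712 = 0.10435.
SE = √(p̂(1−p̂)(1/n₁+1/n₂)) = √(0.10435·0.89565·0.00178879) = √(0.000167183) = 0.01293.
z = (0.13325 − 0.09252)/0.01293 = 0.04073/0.01293 = 3.15.
p-value = 2·P(Z > 3.150) ≈ 0.0016. With α = 0.1, reject H₀.

z = 3.15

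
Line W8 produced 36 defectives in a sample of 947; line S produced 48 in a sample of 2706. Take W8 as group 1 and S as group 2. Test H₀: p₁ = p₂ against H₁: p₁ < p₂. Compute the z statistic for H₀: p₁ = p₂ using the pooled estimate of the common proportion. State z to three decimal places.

p̂₁ = 36/947 ≈ 0.038015, p̂₂ = 48/2706 ≈ 0.017738.
Pooled p̂ = (36+48)/(947+2706) = 84/3653 = 0.022995.
SE = √(0.022466 × 0.00142552) = 0.005659.
z = (0.038015 − 0.017738)/0.005659 = 0.020277/0.005659 = 3.583.

z = 3.583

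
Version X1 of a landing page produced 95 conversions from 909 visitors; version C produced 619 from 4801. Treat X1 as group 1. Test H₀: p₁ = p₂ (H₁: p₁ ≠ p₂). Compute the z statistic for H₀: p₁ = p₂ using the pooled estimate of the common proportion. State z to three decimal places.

p̂₁ = 95/909 ≈ 0.104510, p̂₂ = 619/4801 ≈ 0.128931.
Pooled p̂ = (95+619)/(909+4801) = 714/5710 = 0.125044.
SE = √(p̂(1−p̂)(1/n₁+1/n₂)) = √(0.125044·0.874956·0.0013084) = √(0.000143149) = 0.011964.
z = (0.104510 − 0.128931)/0.011964 = -0.024421/0.011964 = -2.041.

z = -2.041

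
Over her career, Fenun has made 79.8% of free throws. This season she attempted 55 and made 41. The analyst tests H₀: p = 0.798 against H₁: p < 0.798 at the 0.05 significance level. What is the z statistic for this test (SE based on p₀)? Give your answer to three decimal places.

p̂ = 41/55 = 0.74545.
Standard error under H₀: √(0.798×0.202/55) = 0.05414.
z = (0.74545 − 0.798)/0.05414 = -0.05255/0.05414 = -0.971.
p-value = P(Z < -0.971) ≈ 0.1659, so at α = 0.05 we fail to reject H₀.

z = -0.971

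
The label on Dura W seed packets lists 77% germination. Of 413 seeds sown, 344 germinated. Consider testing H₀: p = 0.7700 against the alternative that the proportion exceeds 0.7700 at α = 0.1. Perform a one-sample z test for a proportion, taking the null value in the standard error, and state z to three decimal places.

z = 3.039

p̂ = 344/413 = 0.83293.
Under H₀, SE = √(0.77·0.23/413) = √(0.000428814) = 0.02071.
z = (0.83293 − 0.77)/0.02071 = 0.06293/0.02071 = 3.039.
p-value = P(Z > 3.039) ≈ 0.0012; since p < α = 0.1, reject H₀.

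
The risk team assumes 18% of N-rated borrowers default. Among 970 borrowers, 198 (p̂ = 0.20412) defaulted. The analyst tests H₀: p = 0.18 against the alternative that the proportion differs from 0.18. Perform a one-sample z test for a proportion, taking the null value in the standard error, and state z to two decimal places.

z = 1.96

p̂ = 198/970 = 0.2041.
Under H₀, SE = √(0.18·0.82/970) = √(0.000152165) = 0.0123.
z = (0.2041 − 0.18)/0.0123 = 0.0241/0.0123 = 1.96.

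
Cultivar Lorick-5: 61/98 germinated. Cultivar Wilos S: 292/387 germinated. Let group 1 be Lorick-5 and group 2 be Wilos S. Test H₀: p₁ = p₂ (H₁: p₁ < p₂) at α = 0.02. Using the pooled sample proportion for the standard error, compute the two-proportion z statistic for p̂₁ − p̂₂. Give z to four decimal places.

p̂₁ = 61/98 ≈ 0.622449, p̂₂ = 292/387 ≈ 0.754522.
Pooled p̂ = (61+292)/(98+387) = 353/485 = 0.727835.
SE = √(p̂(1−p̂)(1/n₁+1/n₂)) = √(0.727835·0.272165·0.0127881) = √(0.0025332) = 0.050331.
z = (0.622449 − 0.754522)/0.050331 = -0.132073/0.050331 = -2.6241.
p-value = P(Z < -2.624) ≈ 0.0043, so at α = 0.02 we reject H₀.

z = -2.6241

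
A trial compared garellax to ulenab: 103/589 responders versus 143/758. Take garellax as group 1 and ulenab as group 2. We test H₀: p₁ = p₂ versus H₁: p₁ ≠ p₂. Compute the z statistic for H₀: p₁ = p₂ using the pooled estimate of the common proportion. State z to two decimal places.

z = -0.65

p̂₁ = 103/589 ≈ 0.1749, p̂₂ = 143/758 ≈ 0.1887.
Pooled p̂ = (103+143)/(589+758) = 246/1347 = 0.1826.
SE = √(0.149275 × 0.00301705) = 0.0212.
z = (0.1749 − 0.1887)/0.0212 = -0.0138/0.0212 = -0.65.
Two-sided p-value ≈ 2·Φ(−0.649) = 0.5161.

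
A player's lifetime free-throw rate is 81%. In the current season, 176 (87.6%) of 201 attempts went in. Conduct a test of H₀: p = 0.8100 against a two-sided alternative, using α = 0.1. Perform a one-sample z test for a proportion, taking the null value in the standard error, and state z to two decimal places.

p̂ = 176/201 ≈ 0.8756.
SE = √(p₀(1−p₀)/n) = √(0.1539/201) = 0.0277.
z = (0.8756 − 0.81)/0.0277 = 0.0656/0.0277 = 2.37.
p-value = 2·P(Z > 2.372) ≈ 0.0177; since p < α = 0.1, reject H₀.

z = 2.37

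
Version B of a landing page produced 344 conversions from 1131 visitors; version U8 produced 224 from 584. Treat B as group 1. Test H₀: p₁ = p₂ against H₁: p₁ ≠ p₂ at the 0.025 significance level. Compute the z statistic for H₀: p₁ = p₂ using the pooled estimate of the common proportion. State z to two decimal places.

z = -3.31

p̂₁ = 344/1131 = 0.3042, p̂₂ = 224/584 = 0.3836.
Pooled p̂ = (344+224)/(1131+584) = 568/1715 = 0.3312.
SE = √(0.221505 × 0.0025965) = 0.0240.
z = (0.3042 − 0.3836)/0.0240 = -0.0794/0.0240 = -3.31.
Two-sided p-value ≈ 2·Φ(−3.311) = 0.0009, so at α = 0.025 we reject H₀.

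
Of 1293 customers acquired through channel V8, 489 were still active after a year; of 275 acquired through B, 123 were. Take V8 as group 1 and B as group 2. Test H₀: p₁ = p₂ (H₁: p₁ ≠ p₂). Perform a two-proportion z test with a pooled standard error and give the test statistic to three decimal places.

z = -2.133

p̂₁ = 489/1293 = 0.37819, p̂₂ = 123/275 = 0.44727.
Pooled p̂ = (489+123)/(1293+275) = 612/1568 = 0.39031.
SE = √(p̂(1−p̂)(1/n₁+1/n₂)) = √(0.39031·0.60969·0.00440976) = √(0.00104938) = 0.03239.
z = (0.37819 − 0.44727)/0.03239 = -0.06908/0.03239 = -2.133.
Two-sided p-value ≈ 2·Φ(−2.133) = 0.0330.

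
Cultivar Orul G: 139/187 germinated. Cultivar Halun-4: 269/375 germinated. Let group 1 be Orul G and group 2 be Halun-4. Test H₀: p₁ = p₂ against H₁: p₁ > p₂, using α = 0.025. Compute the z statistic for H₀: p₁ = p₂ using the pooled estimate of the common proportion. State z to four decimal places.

z = 0.6507

p̂₁ = 139/187 = 0.743316, p̂₂ = 269/375 = 0.717333.
Pooled p̂ = (139+269)/(187+375) = 408/562 = 0.725979.
SE = √(0.198934 × 0.00801426) = 0.039929.
z = (0.743316 − 0.717333)/0.039929 = 0.025983/0.039929 = 0.6507.
p-value = P(Z > 0.651) ≈ 0.2576. With α = 0.025, fail to reject H₀.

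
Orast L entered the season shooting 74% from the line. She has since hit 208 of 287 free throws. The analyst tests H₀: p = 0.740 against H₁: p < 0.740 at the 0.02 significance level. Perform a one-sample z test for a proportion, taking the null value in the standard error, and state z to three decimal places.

p̂ = 208/287 ≈ 0.72474.
Standard error under H₀: √(0.74×0.26/287) = 0.02589.
z = (0.72474 − 0.74)/0.02589 = -0.01526/0.02589 = -0.589.
p-value = P(Z < -0.589) ≈ 0.2778. With α = 0.02, fail to reject H₀.

z = -0.589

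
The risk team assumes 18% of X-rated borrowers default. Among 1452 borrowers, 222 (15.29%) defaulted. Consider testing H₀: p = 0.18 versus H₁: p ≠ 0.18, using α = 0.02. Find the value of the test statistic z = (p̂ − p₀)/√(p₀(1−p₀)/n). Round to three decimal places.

p̂ = 222/1452 ≈ 0.15289.
Standard error under H₀: √(0.18×0.82/1452) = 0.01008.
z = (0.15289 − 0.18)/0.01008 = -0.02711/0.01008 = -2.689.
Two-sided p-value ≈ 2·Φ(−2.689) = 0.0072; since p < α = 0.02, reject H₀.

z = -2.689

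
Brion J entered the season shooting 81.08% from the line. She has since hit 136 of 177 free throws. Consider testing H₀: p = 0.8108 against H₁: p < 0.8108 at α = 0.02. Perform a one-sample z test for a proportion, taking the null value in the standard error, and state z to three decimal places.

p̂ = 136/177 ≈ 0.76836.
SE = √(p₀(1−p₀)/n) = √(0.1534/177) = 0.02944.
z = (0.76836 − 0.8108)/0.02944 = -0.04244/0.02944 = -1.442.
p-value = P(Z < -1.442) ≈ 0.0747; since p > α = 0.02, fail to reject H₀.

z = -1.442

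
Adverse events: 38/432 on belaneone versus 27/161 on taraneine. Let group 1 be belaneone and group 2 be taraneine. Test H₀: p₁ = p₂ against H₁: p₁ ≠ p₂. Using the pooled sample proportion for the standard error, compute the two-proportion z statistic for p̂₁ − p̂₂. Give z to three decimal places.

z = -2.764

p̂₁ = 38/432 ≈ 0.08796, p̂₂ = 27/161 ≈ 0.16770.
Pooled p̂ = (38+27)/(432+161) = 65/593 = 0.10961.
SE = √(p̂(1−p̂)(1/n₁+1/n₂)) = √(0.10961·0.89039·0.00852599) = √(0.000832114) = 0.02885.
z = (0.08796 − 0.16770)/0.02885 = -0.07974/0.02885 = -2.764.
p-value = 2·P(Z > 2.764) ≈ 0.0057.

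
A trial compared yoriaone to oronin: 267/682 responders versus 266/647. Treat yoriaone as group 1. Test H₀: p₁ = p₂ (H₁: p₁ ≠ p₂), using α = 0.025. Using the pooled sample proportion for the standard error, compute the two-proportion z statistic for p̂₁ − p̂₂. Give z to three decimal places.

z = -0.730

p̂₁ = 267/682 ≈ 0.39150, p̂₂ = 266/647 ≈ 0.41113.
Pooled p̂ = (267+266)/(682+647) = 533/1329 = 0.40105.
SE = √(p̂(1−p̂)(1/n₁+1/n₂)) = √(0.40105·0.59895·0.00301187) = √(0.00072348) = 0.02690.
z = (0.39150 − 0.41113)/0.02690 = -0.01963/0.02690 = -0.730.
Two-sided p-value ≈ 2·Φ(−0.730) = 0.4654, so at α = 0.025 we fail to reject H₀.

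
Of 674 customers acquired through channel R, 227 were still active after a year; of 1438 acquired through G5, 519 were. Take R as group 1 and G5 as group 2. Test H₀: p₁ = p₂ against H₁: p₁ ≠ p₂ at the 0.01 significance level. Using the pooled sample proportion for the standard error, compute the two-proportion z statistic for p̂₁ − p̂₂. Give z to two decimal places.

z = -1.08

p̂₁ = 227/674 ≈ 0.3368, p̂₂ = 519/1438 ≈ 0.3609.
Pooled p̂ = (227+519)/(674+1438) = 746/2112 = 0.3532.
SE = √(0.228456 × 0.00217909) = 0.0223.
z = (0.3368 − 0.3609)/0.0223 = -0.0241/0.0223 = -1.08.
Two-sided p-value ≈ 2·Φ(−1.081) = 0.2796. With α = 0.01, fail to reject H₀.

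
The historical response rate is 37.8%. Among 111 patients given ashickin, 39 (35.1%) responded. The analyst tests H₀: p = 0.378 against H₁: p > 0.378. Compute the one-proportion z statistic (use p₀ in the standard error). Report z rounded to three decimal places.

p̂ = 39/111 ≈ 0.35135.
Standard error under H₀: √(0.378×0.622/111) = 0.04602.
z = (0.35135 − 0.378)/0.04602 = -0.02665/0.04602 = -0.579.
p-value = P(Z > -0.579) ≈ 0.7187.

z = -0.579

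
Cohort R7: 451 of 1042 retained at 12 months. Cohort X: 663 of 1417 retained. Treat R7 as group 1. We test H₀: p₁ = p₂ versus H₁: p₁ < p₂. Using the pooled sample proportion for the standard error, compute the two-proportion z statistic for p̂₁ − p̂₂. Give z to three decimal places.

p̂₁ = 451/1042 = 0.432821, p̂₂ = 663/1417 = 0.467890.
Pooled p̂ = (451+663)/(1042+1417) = 1114/2459 = 0.453030.
SE = √(0.247794 × 0.00166541) = 0.020314.
z = (0.432821 − 0.467890)/0.020314 = -0.035069/0.020314 = -1.726.

z = -1.726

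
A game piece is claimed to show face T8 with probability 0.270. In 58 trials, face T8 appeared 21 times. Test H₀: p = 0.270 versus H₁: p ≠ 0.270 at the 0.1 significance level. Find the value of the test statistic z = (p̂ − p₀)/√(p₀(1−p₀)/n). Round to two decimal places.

p̂ = 21/58 = 0.3621.
Standard error under H₀: √(0.27×0.73/58) = 0.0583.
z = (0.3621 − 0.27)/0.0583 = 0.0921/0.0583 = 1.58.
p-value = 2·P(Z > 1.579) ≈ 0.1143. With α = 0.1, fail to reject H₀.

z = 1.58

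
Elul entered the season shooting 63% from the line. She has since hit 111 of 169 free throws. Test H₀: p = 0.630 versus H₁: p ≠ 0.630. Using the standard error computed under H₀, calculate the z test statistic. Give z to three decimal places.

p̂ = 111/169 = 0.65680.
SE = √(p₀(1−p₀)/n) = √(0.2331/169) = 0.03714.
z = (0.65680 − 0.63)/0.03714 = 0.02680/0.03714 = 0.722.
p-value = 2·P(Z > 0.722) ≈ 0.4705.

z = 0.722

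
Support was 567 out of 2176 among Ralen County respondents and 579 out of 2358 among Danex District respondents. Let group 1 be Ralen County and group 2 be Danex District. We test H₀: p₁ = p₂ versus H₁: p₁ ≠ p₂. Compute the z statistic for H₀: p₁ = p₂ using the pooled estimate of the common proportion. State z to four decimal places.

p̂₁ = 567/2176 ≈ 0.260570, p̂₂ = 579/2358 ≈ 0.245547.
Pooled p̂ = (567+579)/(2176+2358) = 1146/4534 = 0.252757.
SE = √(0.188871 × 0.000883647) = 0.012919.
z = (0.260570 − 0.245547)/0.012919 = 0.015023/0.012919 = 1.1629.
p-value = 2·P(Z > 1.163) ≈ 0.2449.

z = 1.1629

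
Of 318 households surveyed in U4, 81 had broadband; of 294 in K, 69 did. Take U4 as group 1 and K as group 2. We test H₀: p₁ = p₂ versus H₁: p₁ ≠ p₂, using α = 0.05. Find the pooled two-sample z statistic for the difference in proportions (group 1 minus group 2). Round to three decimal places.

p̂₁ = 81/318 ≈ 0.254717, p̂₂ = 69/294 ≈ 0.234694.
Pooled p̂ = (81+69)/(318+294) = 150/612 = 0.245098.
SE = √(0.185025 × 0.00654601) = 0.034802.
z = (0.254717 − 0.234694)/0.034802 = 0.020023/0.034802 = 0.575.
Two-sided p-value ≈ 2·Φ(−0.575) = 0.5651, so at α = 0.05 we fail to reject H₀.

z = 0.575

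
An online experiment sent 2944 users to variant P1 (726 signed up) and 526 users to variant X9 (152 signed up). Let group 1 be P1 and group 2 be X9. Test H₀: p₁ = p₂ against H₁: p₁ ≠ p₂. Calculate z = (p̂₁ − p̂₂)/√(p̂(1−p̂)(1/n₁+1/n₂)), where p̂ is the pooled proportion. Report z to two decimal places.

z = -2.06

p̂₁ = 726/2944 ≈ 0.2466, p̂₂ = 152/526 ≈ 0.2890.
Pooled p̂ = (726+152)/(2944+526) = 878/3470 = 0.2530.
SE = √(0.189004 × 0.00224081) = 0.0206.
z = (0.2466 − 0.2890)/0.0206 = -0.0424/0.0206 = -2.06.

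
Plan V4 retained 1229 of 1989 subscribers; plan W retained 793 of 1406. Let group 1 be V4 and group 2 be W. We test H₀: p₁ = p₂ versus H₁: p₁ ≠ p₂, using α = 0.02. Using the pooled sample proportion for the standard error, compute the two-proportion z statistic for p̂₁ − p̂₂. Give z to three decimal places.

z = 3.151

p̂₁ = 1229/1989 = 0.61790, p̂₂ = 793/1406 = 0.56401.
Pooled p̂ = (1229+793)/(1989+1406) = 2022/3395 = 0.59558.
SE = √(p̂(1−p̂)(1/n₁+1/n₂)) = √(0.59558·0.40442·0.001214) = √(0.00029241) = 0.01710.
z = (0.61790 − 0.56401)/0.01710 = 0.05389/0.01710 = 3.151.
p-value = 2·P(Z > 3.151) ≈ 0.0016, so at α = 0.02 we reject H₀.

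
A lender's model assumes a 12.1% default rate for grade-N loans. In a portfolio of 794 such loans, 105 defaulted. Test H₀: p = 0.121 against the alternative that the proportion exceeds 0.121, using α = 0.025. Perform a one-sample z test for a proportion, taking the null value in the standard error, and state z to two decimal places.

p̂ = 105/794 = 0.1322.
Under H₀, SE = √(0.121·0.879/794) = √(0.000133953) = 0.0116.
z = (0.1322 − 0.121)/0.0116 = 0.0112/0.0116 = 0.97.
p-value = P(Z > 0.971) ≈ 0.1657; since p > α = 0.025, fail to reject H₀.

z = 0.97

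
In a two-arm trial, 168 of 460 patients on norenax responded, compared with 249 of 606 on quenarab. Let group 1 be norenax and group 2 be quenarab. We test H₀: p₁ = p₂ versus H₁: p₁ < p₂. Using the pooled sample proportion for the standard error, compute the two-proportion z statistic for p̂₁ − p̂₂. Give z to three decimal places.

z = -1.513

p̂₁ = 168/460 ≈ 0.36522, p̂₂ = 249/606 ≈ 0.41089.
Pooled p̂ = (168+249)/(460+606) = 417/1066 = 0.39118.
SE = √(p̂(1−p̂)(1/n₁+1/n₂)) = √(0.39118·0.60882·0.00382408) = √(0.000910737) = 0.03018.
z = (0.36522 − 0.41089)/0.03018 = -0.04567/0.03018 = -1.513.
p-value = P(Z < -1.513) ≈ 0.0651.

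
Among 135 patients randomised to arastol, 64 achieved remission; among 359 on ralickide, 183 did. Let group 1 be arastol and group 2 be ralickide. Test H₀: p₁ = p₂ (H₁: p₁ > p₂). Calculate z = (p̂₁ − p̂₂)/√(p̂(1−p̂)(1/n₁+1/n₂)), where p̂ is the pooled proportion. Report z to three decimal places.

p̂₁ = 64/135 ≈ 0.47407, p̂₂ = 183/359 ≈ 0.50975.
Pooled p̂ = (64+183)/(135+359) = 247/494 = 0.50000.
SE = √(p̂(1−p̂)(1/n₁+1/n₂)) = √(0.50000·0.50000·0.0101929) = √(0.00254823) = 0.05048.
z = (0.47407 − 0.50975)/0.05048 = -0.03568/0.05048 = -0.707.

z = -0.707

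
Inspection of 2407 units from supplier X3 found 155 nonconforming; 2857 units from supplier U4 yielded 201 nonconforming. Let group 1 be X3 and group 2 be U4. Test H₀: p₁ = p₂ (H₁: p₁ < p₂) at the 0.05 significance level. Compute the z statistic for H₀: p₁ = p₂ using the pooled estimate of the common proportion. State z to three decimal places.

z = -0.858

p̂₁ = 155/2407 = 0.064396, p̂₂ = 201/2857 = 0.070354.
Pooled p̂ = (155+201)/(2407+2857) = 356/5264 = 0.067629.
SE = √(p̂(1−p̂)(1/n₁+1/n₂)) = √(0.067629·0.932371·0.000765472) = √(4.82672e-05) = 0.006947.
z = (0.064396 − 0.070354)/0.006947 = -0.005958/0.006947 = -0.858.
p-value = P(Z < -0.858) ≈ 0.1956. With α = 0.05, fail to reject H₀.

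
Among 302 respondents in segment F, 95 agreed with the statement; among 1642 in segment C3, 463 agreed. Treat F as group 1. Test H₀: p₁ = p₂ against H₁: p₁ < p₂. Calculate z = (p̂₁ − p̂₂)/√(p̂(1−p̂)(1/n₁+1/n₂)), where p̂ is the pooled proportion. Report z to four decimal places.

z = 1.1508

p̂₁ = 95/302 ≈ 0.3145695, p̂₂ = 463/1642 ≈ 0.2819732.
Pooled p̂ = (95+463)/(302+1642) = 558/1944 = 0.2870370.
SE = √(p̂(1−p̂)(1/n₁+1/n₂)) = √(0.2870370·0.7129630·0.00392027) = √(0.000802271) = 0.0283244.
z = (0.3145695 − 0.2819732)/0.0283244 = 0.0325963/0.0283244 = 1.1508.
p-value = P(Z < 1.151) ≈ 0.8751.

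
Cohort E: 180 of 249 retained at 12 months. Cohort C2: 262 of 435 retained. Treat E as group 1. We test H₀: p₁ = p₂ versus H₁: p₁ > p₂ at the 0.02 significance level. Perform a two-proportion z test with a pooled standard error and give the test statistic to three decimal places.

z = 3.174

p̂₁ = 180/249 ≈ 0.722892, p̂₂ = 262/435 ≈ 0.602299.
Pooled p̂ = (180+262)/(249+435) = 442/684 = 0.646199.
SE = √(0.228626 × 0.00631491) = 0.037997.
z = (0.722892 − 0.602299)/0.037997 = 0.120593/0.037997 = 3.174.
p-value = P(Z > 3.174) ≈ 0.0008, so at α = 0.02 we reject H₀.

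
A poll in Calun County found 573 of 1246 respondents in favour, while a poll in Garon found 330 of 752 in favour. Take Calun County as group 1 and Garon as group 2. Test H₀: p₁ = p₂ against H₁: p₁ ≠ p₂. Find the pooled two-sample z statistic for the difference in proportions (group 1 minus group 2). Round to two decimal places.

z = 0.92

p̂₁ = 573/1246 ≈ 0.4599, p̂₂ = 330/752 ≈ 0.4388.
Pooled p̂ = (573+330)/(1246+752) = 903/1998 = 0.4520.
SE = √(p̂(1−p̂)(1/n₁+1/n₂)) = √(0.4520·0.5480·0.00213236) = √(0.000528166) = 0.0230.
z = (0.4599 − 0.4388)/0.0230 = 0.0211/0.0230 = 0.92.
p-value = 2·P(Z > 0.916) ≈ 0.3599.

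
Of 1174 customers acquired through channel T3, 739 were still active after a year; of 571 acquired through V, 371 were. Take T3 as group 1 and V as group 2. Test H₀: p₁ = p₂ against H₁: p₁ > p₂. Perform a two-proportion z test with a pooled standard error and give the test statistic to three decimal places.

z = -0.826

p̂₁ = 739/1174 = 0.62947, p̂₂ = 371/571 = 0.64974.
Pooled p̂ = (739+371)/(1174+571) = 1110/1745 = 0.63610.
SE = √(0.231476 × 0.0026031) = 0.02455.
z = (0.62947 − 0.64974)/0.02455 = -0.02027/0.02455 = -0.826.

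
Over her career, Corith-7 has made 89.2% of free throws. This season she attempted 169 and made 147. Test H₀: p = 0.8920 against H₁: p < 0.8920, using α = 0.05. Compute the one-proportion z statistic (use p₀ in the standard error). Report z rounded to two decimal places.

p̂ = 147/169 ≈ 0.8698.
Standard error under H₀: √(0.892×0.108/169) = 0.0239.
z = (0.8698 − 0.892)/0.0239 = -0.0222/0.0239 = -0.93.
p-value = P(Z < -0.929) ≈ 0.1765; since p > α = 0.05, fail to reject H₀.

z = -0.93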